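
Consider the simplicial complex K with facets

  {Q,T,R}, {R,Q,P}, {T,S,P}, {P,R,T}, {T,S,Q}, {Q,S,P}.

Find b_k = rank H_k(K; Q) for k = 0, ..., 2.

We work with the vertex ordering P < Q < R < S < T. The simplices of K, each written with vertices in increasing order, are:

  0-simplices (5): P, Q, R, S, T
  1-simplices (9): PQ, PR, PS, PT, QR, QS, QT, RT, ST
  2-simplices (6): PQR, PQS, PRT, PST, QRT, QST

Hence C_0 ≅ Z^5, C_1 ≅ Z^9, C_2 ≅ Z^6.

Boundary ∂_1: C_1 → C_0 is given by ∂[p,q] = [q] − [p]. For instance
  ∂PQ = Q − P.
The resulting 5×9 matrix has rank 4, and its Smith normal form has invariant factors (1,1,1,1).

∂_2: C_2 → C_1 sends each 2-simplex [p,q,r] to [q,r] − [p,r] + [p,q]. For instance
  ∂PQS = QS − PS + PQ,
  ∂PRT = RT − PT + PR.
The resulting 9×6 matrix has rank 5, and its Smith normal form has invariant factors (1,1,1,1,1).

Reading off H_k = ker ∂_k / im ∂_{k+1}:

  H_0: rank C_0 − rank ∂_1 = 5 − 4 = 1, and the invariant factors of ∂_1 are all 1, so H_0 = Z.
  H_1: rank ker ∂_1 − rank ∂_2 = (9 − 4) − 5 = 0, and the invariant factors of ∂_2 are all 1, so H_1 = 0.
  H_2: rank ker ∂_2 − rank ∂_3 = (6 − 5) − 0 = 1, and there is no ∂_3, so H_2 = Z.

Hence the Betti numbers are b_0 = 1, b_1 = 0, b_2 = 1.

b_0 = 1, b_1 = 0, b_2 = 1.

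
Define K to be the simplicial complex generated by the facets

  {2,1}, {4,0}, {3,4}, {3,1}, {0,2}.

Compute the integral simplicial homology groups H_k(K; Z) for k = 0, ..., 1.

H_0 = Z,  H_1 = Z.

We work with the vertex ordering 0 < 1 < 2 < 3 < 4. The simplices of K, each written with vertices in increasing order, are:

  0-simplices (5): [0], [1], [2], [3], [4]
  1-simplices (5): [0,2], [0,4], [1,2], [1,3], [3,4]

so the chain groups are C_0 ≅ Z^5, C_1 ≅ Z^5.

The boundary map ∂_1: C_1 → C_0 maps an edge to its endpoints' difference, ∂[p,q] = q − p. For instance
  ∂[3,4] = [4] − [3].
As a 5×5 matrix over Z this has rank 4, with invariant factors (1,1,1,1).

From H_k ≅ ker(∂_k) / im(∂_{k+1}) we obtain:

  H_0: rank C_0 − rank ∂_1 = 5 − 4 = 1, and the invariant factors of ∂_1 are all 1, so H_0 ≅ Z.
  H_1: rank ker ∂_1 − rank ∂_2 = (5 − 4) − 0 = 1, and there is no ∂_2, so H_1 ≅ Z.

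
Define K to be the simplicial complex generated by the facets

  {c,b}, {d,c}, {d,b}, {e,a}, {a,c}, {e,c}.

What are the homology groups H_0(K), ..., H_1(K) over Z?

K has 5 vertices, 6 edges.
rank ∂_0 = 0, rank ∂_1 = 4 ⇒ b_0 = 5 − 0 − 4 = 1; all invariant factors of ∂_1 are 1 so no torsion. So H_0 = Z.
rank ∂_1 = 4, rank ∂_2 = 0 ⇒ b_1 = 6 − 4 − 0 = 2. So H_1 = Z^2.

H_0 ≅ Z,  H_1 ≅ Z^2.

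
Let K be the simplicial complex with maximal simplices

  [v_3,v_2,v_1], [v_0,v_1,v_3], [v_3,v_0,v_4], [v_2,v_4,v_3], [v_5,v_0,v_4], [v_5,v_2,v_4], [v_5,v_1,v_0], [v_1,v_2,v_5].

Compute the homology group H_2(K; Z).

Fix the vertex order v_0 < v_1 < v_2 < v_3 < v_4 < v_5 and write every simplex with vertices in increasing order. Then dim K = 2 and the simplices of K are:

  0-simplices (6): [v_0], [v_1], [v_2], [v_3], [v_4], [v_5]
  1-simplices (12): [v_0,v_1], [v_0,v_3], [v_0,v_4], [v_0,v_5], [v_1,v_2], [v_1,v_3], [v_1,v_5], [v_2,v_3], [v_2,v_4], [v_2,v_5], [v_3,v_4], [v_4,v_5]
  2-simplices (8): [v_0,v_1,v_3], [v_0,v_1,v_5], [v_0,v_3,v_4], [v_0,v_4,v_5], [v_1,v_2,v_3], [v_1,v_2,v_5], [v_2,v_3,v_4], [v_2,v_4,v_5]

Hence C_0 ≅ Z^6, C_1 ≅ Z^12, C_2 ≅ Z^8.

The boundary map ∂_1: C_1 → C_0 maps an edge to its endpoints' difference, ∂[p,q] = q − p. For instance
  ∂[v_1,v_2] = [v_2] − [v_1].
The 6×12 boundary matrix has rank 5 and Smith normal form diag(1,1,1,1,1).

Boundary ∂_2: C_2 → C_1 acts by ∂[p,q,r] = [q,r] − [p,r] + [p,q]. For instance
  ∂[v_0,v_4,v_5] = [v_4,v_5] − [v_0,v_5] + [v_0,v_4],
  ∂[v_2,v_4,v_5] = [v_4,v_5] − [v_2,v_5] + [v_2,v_4].
As a 12×8 matrix over Z this has rank 7, with invariant factors (1,1,1,1,1,1,1).

Now H_k = ker ∂_k / im ∂_{k+1}, so:

  H_2: rank ker ∂_2 − rank ∂_3 = (8 − 7) − 0 = 1, and there is no ∂_3, so H_2 = Z.

H_2 ≅ Z.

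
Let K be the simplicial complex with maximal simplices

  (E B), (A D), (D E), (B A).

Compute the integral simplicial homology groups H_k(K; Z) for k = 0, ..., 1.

H_0 ≅ Z,  H_1 ≅ Z.

Fix the vertex order A < B < D < E and write every simplex with vertices in increasing order. Then dim K = 1 and the simplices of K are:

  0-simplices (4): A, B, D, E
  1-simplices (4): AB, AD, BE, DE

giving chain groups C_0 ≅ Z^4, C_1 ≅ Z^4.

∂_1: C_1 → C_0 is given by ∂[p,q] = [q] − [p]. For instance
  ∂AD = D − A.
This gives a 4×4 integer matrix of rank 3; reducing to Smith normal form yields diagonal entries (1,1,1).

Computing H_k = (kernel of ∂_k) / (image of ∂_{k+1}):

  H_0: rank C_0 − rank ∂_1 = 4 − 3 = 1, and the invariant factors of ∂_1 are all 1, so H_0 ≅ Z.
  H_1: rank ker ∂_1 − rank ∂_2 = (4 − 3) − 0 = 1, and there is no ∂_2, so H_1 ≅ Z.

(K is a triangulation of the circle S^1.)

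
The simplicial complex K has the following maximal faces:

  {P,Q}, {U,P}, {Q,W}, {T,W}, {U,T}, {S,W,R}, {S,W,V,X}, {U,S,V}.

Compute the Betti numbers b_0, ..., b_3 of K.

We work with the vertex ordering P < Q < R < S < T < U < V < W < X. The simplices of K, each written with vertices in increasing order, are:

  0-simplices (9): P, Q, R, S, T, U, V, W, X
  1-simplices (15): PQ, PU, QW, RS, RW, SU, SV, SW, SX, TU, TW, UV, VW, VX, WX
  2-simplices (6): RSW, SUV, SVW, SVX, SWX, VWX
  3-simplices (1): SVWX

giving chain groups C_0 ≅ Z^9, C_1 ≅ Z^15, C_2 ≅ Z^6, C_3 ≅ Z^1.

The boundary map ∂_1: C_1 → C_0 maps an edge to its endpoints' difference, ∂[p,q] = q − p. For instance
  ∂WX = X − W.
As a 9×15 matrix over Z this has rank 8, with invariant factors (1,1,1,1,1,1,1,1).

Boundary ∂_2: C_2 → C_1 sends each 2-simplex [p,q,r] to [q,r] − [p,r] + [p,q]. For instance
  ∂SUV = UV − SV + SU,
  ∂SWX = WX − SX + SW.
The 15×6 boundary matrix has rank 5 and Smith normal form diag(1,1,1,1,1).

The boundary map ∂_3: C_3 → C_2 sends each 3-simplex σ to the alternating sum Σ_i (−1)^i (σ with its i-th vertex removed). For instance
  ∂SVWX = VWX − SWX + SVX − SVW.
The resulting 6×1 matrix has rank 1, and its Smith normal form has invariant factors (1).

Now H_k = ker ∂_k / im ∂_{k+1}, so:

  H_0: rank C_0 − rank ∂_1 = 9 − 8 = 1, and the invariant factors of ∂_1 are all 1, so H_0 = Z.
  H_1: rank ker ∂_1 − rank ∂_2 = (15 − 8) − 5 = 2, and the invariant factors of ∂_2 are all 1, so H_1 = Z^2.
  H_2: rank ker ∂_2 − rank ∂_3 = (6 − 5) − 1 = 0, and the invariant factors of ∂_3 are all 1, so H_2 = 0.
  H_3: rank ker ∂_3 − rank ∂_4 = (1 − 1) − 0 = 0, and there is no ∂_4, so H_3 = 0.

Hence the Betti numbers are b_0 = 1, b_1 = 2, b_2 = 0, b_3 = 0.

b_0 = 1, b_1 = 2, b_2 = 0, b_3 = 0.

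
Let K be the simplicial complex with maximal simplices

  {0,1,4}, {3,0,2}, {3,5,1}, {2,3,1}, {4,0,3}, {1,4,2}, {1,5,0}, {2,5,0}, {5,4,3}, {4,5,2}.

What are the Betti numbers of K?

Fix the vertex order 0 < 1 < 2 < 3 < 4 < 5 and write every simplex with vertices in increasing order. Then dim K = 2 and the simplices of K are:

  0-simplices (6): [0], [1], [2], [3], [4], [5]
  1-simplices (15): [0,1], [0,2], [0,3], [0,4], [0,5], [1,2], [1,3], [1,4], [1,5], [2,3], [2,4], [2,5], [3,4], [3,5], [4,5]
  2-simplices (10): [0,1,4], [0,1,5], [0,2,3], [0,2,5], [0,3,4], [1,2,3], [1,2,4], [1,3,5], [2,4,5], [3,4,5]

Hence C_0 ≅ Z^6, C_1 ≅ Z^15, C_2 ≅ Z^10.

Boundary ∂_1: C_1 → C_0 is given by ∂[p,q] = [q] − [p]. For instance
  ∂[2,5] = [5] − [2].
The 6×15 boundary matrix has rank 5 and Smith normal form diag(1,1,1,1,1).

Boundary ∂_2: C_2 → C_1 maps a triangle to the signed sum of its edges. For instance
  ∂[0,1,4] = [1,4] − [0,4] + [0,1],
  ∂[2,4,5] = [4,5] − [2,5] + [2,4].
This gives a 15×10 integer matrix of rank 10; reducing to Smith normal form yields diagonal entries (1,1,1,1,1,1,1,1,1,2).

Reading off H_k = ker ∂_k / im ∂_{k+1}:

  H_0: rank C_0 − rank ∂_1 = 6 − 5 = 1, and the invariant factors of ∂_1 are all 1, so H_0 ≅ Z.
  H_1: rank ker ∂_1 − rank ∂_2 = (15 − 5) − 10 = 0, and ∂_2 has invariant factor 2 > 1, so H_1 ≅ Z/2Z.
  H_2: rank ker ∂_2 − rank ∂_3 = (10 − 10) − 0 = 0, and there is no ∂_3, so H_2 ≅ 0.

Hence the Betti numbers are b_0 = 1, b_1 = 0, b_2 = 0.

b_0 = 1, b_1 = 0, b_2 = 0.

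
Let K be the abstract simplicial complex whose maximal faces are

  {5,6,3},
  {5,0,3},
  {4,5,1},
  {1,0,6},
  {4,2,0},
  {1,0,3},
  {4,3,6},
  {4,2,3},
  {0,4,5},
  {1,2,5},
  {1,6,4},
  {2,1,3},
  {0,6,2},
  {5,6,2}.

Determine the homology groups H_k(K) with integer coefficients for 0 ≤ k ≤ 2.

H_0 = Z,  H_1 = Z^2,  H_2 = Z.

Fix the vertex order 0 < 1 < 2 < 3 < 4 < 5 < 6 and write every simplex with vertices in increasing order. Then dim K = 2 and the simplices of K are:

  0-simplices (7): [0], [1], [2], [3], [4], [5], [6]
  1-simplices (21): [0,1], [0,2], [0,3], [0,4], [0,5], [0,6], [1,2], [1,3], [1,4], [1,5], [1,6], [2,3], [2,4], [2,5], [2,6], [3,4], [3,5], [3,6], [4,5], [4,6], [5,6]
  2-simplices (14): [0,1,3], [0,1,6], [0,2,4], [0,2,6], [0,3,5], [0,4,5], [1,2,3], [1,2,5], [1,4,5], [1,4,6], [2,3,4], [2,5,6], [3,4,6], [3,5,6]

giving chain groups C_0 ≅ Z^7, C_1 ≅ Z^21, C_2 ≅ Z^14.

∂_1: C_1 → C_0 sends each edge [p,q] (with p < q) to q − p. For instance
  ∂[0,2] = [2] − [0].
The resulting 7×21 matrix has rank 6, and its Smith normal form has invariant factors (1,1,1,1,1,1).

The boundary map ∂_2: C_2 → C_1 sends each 2-simplex [p,q,r] to [q,r] − [p,r] + [p,q]. For instance
  ∂[1,2,3] = [2,3] − [1,3] + [1,2],
  ∂[0,1,6] = [1,6] − [0,6] + [0,1].
The 21×14 boundary matrix has rank 13 and Smith normal form diag(1,1,1,1,1,1,1,1,1,1,1,1,1).

From H_k ≅ ker(∂_k) / im(∂_{k+1}) we obtain:

  H_0: rank C_0 − rank ∂_1 = 7 − 6 = 1, and the invariant factors of ∂_1 are all 1, so H_0 ≅ Z.
  H_1: rank ker ∂_1 − rank ∂_2 = (21 − 6) − 13 = 2, and the invariant factors of ∂_2 are all 1, so H_1 ≅ Z^2.
  H_2: rank ker ∂_2 − rank ∂_3 = (14 − 13) − 0 = 1, and there is no ∂_3, so H_2 ≅ Z.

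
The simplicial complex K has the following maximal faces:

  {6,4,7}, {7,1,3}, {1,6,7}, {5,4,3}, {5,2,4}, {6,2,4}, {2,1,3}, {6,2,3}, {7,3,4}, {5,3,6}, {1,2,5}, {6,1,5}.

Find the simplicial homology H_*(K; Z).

We work with the vertex ordering 1 < 2 < 3 < 4 < 5 < 6 < 7. The simplices of K, each written with vertices in increasing order, are:

  0-simplices (7): [1], [2], [3], [4], [5], [6], [7]
  1-simplices (18): [1,2], [1,3], [1,5], [1,6], [1,7], [2,3], [2,4], [2,5], [2,6], [3,4], [3,5], [3,6], [3,7], [4,5], [4,6], [4,7], [5,6], [6,7]
  2-simplices (12): [1,2,3], [1,2,5], [1,3,7], [1,5,6], [1,6,7], [2,3,6], [2,4,5], [2,4,6], [3,4,5], [3,4,7], [3,5,6], [4,6,7]

so the chain groups are C_0 ≅ Z^7, C_1 ≅ Z^18, C_2 ≅ Z^12.

Boundary ∂_1: C_1 → C_0 sends each edge [p,q] (with p < q) to q − p. For instance
  ∂[1,6] = [6] − [1].
As a 7×18 matrix over Z this has rank 6, with invariant factors (1,1,1,1,1,1).

∂_2: C_2 → C_1 maps a triangle to the signed sum of its edges. For instance
  ∂[1,3,7] = [3,7] − [1,7] + [1,3],
  ∂[2,4,6] = [4,6] − [2,6] + [2,4].
The resulting 18×12 matrix has rank 12, and its Smith normal form has invariant factors (1,1,1,1,1,1,1,1,1,1,1,2).

From H_k ≅ ker(∂_k) / im(∂_{k+1}) we obtain:

  H_0: rank C_0 − rank ∂_1 = 7 − 6 = 1, and the invariant factors of ∂_1 are all 1, so H_0 ≅ Z.
  H_1: rank ker ∂_1 − rank ∂_2 = (18 − 6) − 12 = 0, and ∂_2 has invariant factor 2 > 1, so H_1 ≅ Z/2Z.
  H_2: rank ker ∂_2 − rank ∂_3 = (12 − 12) − 0 = 0, and there is no ∂_3, so H_2 ≅ 0.

As a check, the Euler characteristic is 7 − 18 + 12 = 1, which agrees with 1 − 0 + 0 = 1.
(K is a triangulation of the real projective plane RP^2.)

H_0 ≅ Z,  H_1 ≅ Z/2Z,  H_2 = 0.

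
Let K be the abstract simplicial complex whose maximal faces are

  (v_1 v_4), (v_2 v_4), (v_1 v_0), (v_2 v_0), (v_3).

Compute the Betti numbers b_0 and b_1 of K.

b_0 = 2, b_1 = 1.

Take the total order v_0 < v_1 < v_2 < v_3 < v_4 on the vertex set. Then K (dimension 1) consists of the simplices:

  0-simplices (5): [v_0], [v_1], [v_2], [v_3], [v_4]
  1-simplices (4): [v_0,v_1], [v_0,v_2], [v_1,v_4], [v_2,v_4]

Hence C_0 ≅ Z^5, C_1 ≅ Z^4.

Boundary ∂_1: C_1 → C_0 sends each edge [p,q] (with p < q) to q − p. For instance
  ∂[v_0,v_2] = [v_2] − [v_0].
The resulting 5×4 matrix has rank 3, and its Smith normal form has invariant factors (1,1,1).

Now H_k = ker ∂_k / im ∂_{k+1}, so:

  H_0: rank C_0 − rank ∂_1 = 5 − 3 = 2, and the invariant factors of ∂_1 are all 1, so H_0 = Z^2.
  H_1: rank ker ∂_1 − rank ∂_2 = (4 − 3) − 0 = 1, and there is no ∂_2, so H_1 = Z.

As a check, the Euler characteristic is 5 − 4 = 1, which agrees with 2 − 1 = 1.

Hence the Betti numbers are b_0 = 2, b_1 = 1.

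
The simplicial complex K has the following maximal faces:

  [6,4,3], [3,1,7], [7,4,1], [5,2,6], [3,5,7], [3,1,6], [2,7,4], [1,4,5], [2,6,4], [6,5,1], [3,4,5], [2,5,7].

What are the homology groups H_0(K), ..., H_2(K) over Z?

Take the total order 1 < 2 < 3 < 4 < 5 < 6 < 7 on the vertex set. Then K (dimension 2) consists of the simplices:

  0-simplices (7): [1], [2], [3], [4], [5], [6], [7]
  1-simplices (18): [1,3], [1,4], [1,5], [1,6], [1,7], [2,4], [2,5], [2,6], [2,7], [3,4], [3,5], [3,6], [3,7], [4,5], [4,6], [4,7], [5,6], [5,7]
  2-simplices (12): [1,3,6], [1,3,7], [1,4,5], [1,4,7], [1,5,6], [2,4,6], [2,4,7], [2,5,6], [2,5,7], [3,4,5], [3,4,6], [3,5,7]

so the chain groups are C_0 ≅ Z^7, C_1 ≅ Z^18, C_2 ≅ Z^12.

The boundary map ∂_1: C_1 → C_0 maps an edge to its endpoints' difference, ∂[p,q] = q − p.
The 7×18 boundary matrix has rank 6 and Smith normal form diag(1,1,1,1,1,1).

Boundary ∂_2: C_2 → C_1 maps a triangle to the signed sum of its edges. For instance
  ∂[1,3,6] = [3,6] − [1,6] + [1,3],
  ∂[1,4,5] = [4,5] − [1,5] + [1,4].
The resulting 18×12 matrix has rank 12, and its Smith normal form has invariant factors (1,1,1,1,1,1,1,1,1,1,1,2).

Reading off H_k = ker ∂_k / im ∂_{k+1}:

  H_0: rank C_0 − rank ∂_1 = 7 − 6 = 1, and the invariant factors of ∂_1 are all 1, so H_0 = Z.
  H_1: rank ker ∂_1 − rank ∂_2 = (18 − 6) − 12 = 0, and ∂_2 has invariant factor 2 > 1, so H_1 = Z/2.
  H_2: rank ker ∂_2 − rank ∂_3 = (12 − 12) − 0 = 0, and there is no ∂_3, so H_2 = 0.

As a check, the Euler characteristic is 7 − 18 + 12 = 1, which agrees with 1 − 0 + 0 = 1.
(K is a triangulation of the real projective plane RP^2.)

H_0 ≅ Z,  H_1 ≅ Z/2,  H_2 = 0.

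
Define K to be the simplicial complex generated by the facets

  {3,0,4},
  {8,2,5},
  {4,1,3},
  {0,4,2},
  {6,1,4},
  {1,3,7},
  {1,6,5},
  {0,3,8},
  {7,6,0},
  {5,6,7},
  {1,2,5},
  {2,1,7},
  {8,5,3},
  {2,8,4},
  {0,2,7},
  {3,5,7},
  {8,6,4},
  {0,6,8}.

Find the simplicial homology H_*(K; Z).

K has 9 vertices, 27 edges, 18 triangles.
rank ∂_0 = 0, rank ∂_1 = 8 ⇒ b_0 = 9 − 0 − 8 = 1; all invariant factors of ∂_1 are 1 so no torsion. So H_0 = Z.
rank ∂_1 = 8, rank ∂_2 = 18 ⇒ b_1 = 27 − 8 − 18 = 1; ∂_2 has invariant factor(s) [2] giving torsion. So H_1 = Z ⊕ Z/2.
rank ∂_2 = 18, rank ∂_3 = 0 ⇒ b_2 = 18 − 18 − 0 = 0. So H_2 = 0.

H_0 ≅ Z,  H_1 ≅ Z ⊕ Z/2,  H_2 = 0.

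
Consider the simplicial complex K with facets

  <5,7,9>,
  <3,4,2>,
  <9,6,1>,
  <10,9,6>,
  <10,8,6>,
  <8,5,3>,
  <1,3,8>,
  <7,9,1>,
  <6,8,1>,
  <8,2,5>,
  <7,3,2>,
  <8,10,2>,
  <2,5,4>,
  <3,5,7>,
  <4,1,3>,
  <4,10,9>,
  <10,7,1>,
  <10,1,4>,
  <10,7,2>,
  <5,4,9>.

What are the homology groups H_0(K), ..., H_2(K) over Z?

H_0 = Z,  H_1 = Z × Z/2,  H_2 = 0.

Fix the vertex order 1 < 2 < 3 < 4 < 5 < 6 < 7 < 8 < 9 < 10 and write every simplex with vertices in increasing order. Then dim K = 2 and the simplices of K are:

  0-simplices (10): [1], [2], [3], [4], [5], [6], [7], [8], [9], [10]
  1-simplices (30): (30 of them)
  2-simplices (20): (20 of them)

so the chain groups are C_0 ≅ Z^10, C_1 ≅ Z^30, C_2 ≅ Z^20.

The boundary map ∂_1: C_1 → C_0 maps an edge to its endpoints' difference, ∂[p,q] = q − p. For instance
  ∂[8,10] = [10] − [8].
As a 10×30 matrix over Z this has rank 9, with invariant factors (1,1,1,1,1,1,1,1,1).

The boundary map ∂_2: C_2 → C_1 acts by ∂[p,q,r] = [q,r] − [p,r] + [p,q]. For instance
  ∂[1,6,9] = [6,9] − [1,9] + [1,6],
  ∂[2,4,5] = [4,5] − [2,5] + [2,4].
The resulting 30×20 matrix has rank 20, and its Smith normal form has invariant factors (1,1,1,1,1,1,1,1,1,1,1,1,1,1,1,1,1,1,1,2).

Now H_k = ker ∂_k / im ∂_{k+1}, so:

  H_0: rank C_0 − rank ∂_1 = 10 − 9 = 1, and the invariant factors of ∂_1 are all 1, so H_0 = Z.
  H_1: rank ker ∂_1 − rank ∂_2 = (30 − 9) − 20 = 1, and ∂_2 has invariant factor 2 > 1, so H_1 = Z × Z/2.
  H_2: rank ker ∂_2 − rank ∂_3 = (20 − 20) − 0 = 0, and there is no ∂_3, so H_2 = 0.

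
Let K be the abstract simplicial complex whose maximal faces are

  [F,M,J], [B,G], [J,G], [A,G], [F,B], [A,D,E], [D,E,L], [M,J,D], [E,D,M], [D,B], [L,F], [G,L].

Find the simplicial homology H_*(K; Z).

Fix the vertex order A < B < D < E < F < G < J < L < M and write every simplex with vertices in increasing order. Then dim K = 2 and the simplices of K are:

  0-simplices (9): A, B, D, E, F, G, J, L, M
  1-simplices (18): AD, AE, AG, BD, BF, BG, DE, DJ, DL, DM, EL, EM, FJ, FL, FM, GJ, GL, JM
  2-simplices (5): ADE, DEL, DEM, DJM, FJM

Hence C_0 ≅ Z^9, C_1 ≅ Z^18, C_2 ≅ Z^5.

The boundary map ∂_1: C_1 → C_0 maps an edge to its endpoints' difference, ∂[p,q] = q − p.
The 9×18 boundary matrix has rank 8 and Smith normal form diag(1,1,1,1,1,1,1,1).

Boundary ∂_2: C_2 → C_1 acts by ∂[p,q,r] = [q,r] − [p,r] + [p,q]. For instance
  ∂ADE = DE − AE + AD,
  ∂DJM = JM − DM + DJ.
This gives a 18×5 integer matrix of rank 5; reducing to Smith normal form yields diagonal entries (1,1,1,1,1).

Computing H_k = (kernel of ∂_k) / (image of ∂_{k+1}):

  H_0: rank C_0 − rank ∂_1 = 9 − 8 = 1, and the invariant factors of ∂_1 are all 1, so H_0 = Z.
  H_1: rank ker ∂_1 − rank ∂_2 = (18 − 8) − 5 = 5, and the invariant factors of ∂_2 are all 1, so H_1 = Z^5.
  H_2: rank ker ∂_2 − rank ∂_3 = (5 − 5) − 0 = 0, and there is no ∂_3, so H_2 = 0.

H_0 = Z,  H_1 = Z^5,  H_2 = 0.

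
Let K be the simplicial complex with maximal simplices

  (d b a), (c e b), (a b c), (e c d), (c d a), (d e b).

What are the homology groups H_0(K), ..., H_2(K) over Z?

Order the vertices as a < b < c < d < e. Listing each simplex with vertices in this order, K has dimension 2 with simplices:

  0-simplices (5): a, b, c, d, e
  1-simplices (9): ab, ac, ad, bc, bd, be, cd, ce, de
  2-simplices (6): abc, abd, acd, bce, bde, cde

Hence C_0 ≅ Z^5, C_1 ≅ Z^9, C_2 ≅ Z^6.

∂_1: C_1 → C_0 is given by ∂[p,q] = [q] − [p].
The 5×9 boundary matrix has rank 4 and Smith normal form diag(1,1,1,1).

The boundary map ∂_2: C_2 → C_1 maps a triangle to the signed sum of its edges. For instance
  ∂bde = de − be + bd,
  ∂abd = bd − ad + ab.
As a 9×6 matrix over Z this has rank 5, with invariant factors (1,1,1,1,1).

Now H_k = ker ∂_k / im ∂_{k+1}, so:

  H_0: rank C_0 − rank ∂_1 = 5 − 4 = 1, and the invariant factors of ∂_1 are all 1, so H_0 ≅ Z.
  H_1: rank ker ∂_1 − rank ∂_2 = (9 − 4) − 5 = 0, and the invariant factors of ∂_2 are all 1, so H_1 ≅ 0.
  H_2: rank ker ∂_2 − rank ∂_3 = (6 − 5) − 0 = 1, and there is no ∂_3, so H_2 ≅ Z.

As a check, the Euler characteristic is 5 − 9 + 6 = 2, which agrees with 1 − 0 + 1 = 2.

H_0 ≅ Z,  H_1 = 0,  H_2 ≅ Z.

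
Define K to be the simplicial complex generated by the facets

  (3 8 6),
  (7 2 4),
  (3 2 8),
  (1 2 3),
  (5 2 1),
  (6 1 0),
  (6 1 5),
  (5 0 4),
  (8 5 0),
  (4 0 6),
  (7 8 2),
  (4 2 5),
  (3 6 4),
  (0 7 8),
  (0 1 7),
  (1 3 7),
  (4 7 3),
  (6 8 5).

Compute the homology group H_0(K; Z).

Order the vertices as 0 < 1 < 2 < 3 < 4 < 5 < 6 < 7 < 8. Listing each simplex with vertices in this order, K has dimension 2 with simplices:

  0-simplices (9): [0], [1], [2], [3], [4], [5], [6], [7], [8]
  1-simplices (27): (27 of them)
  2-simplices (18): [0,1,6], [0,1,7], [0,4,5], [0,4,6], [0,5,8], [0,7,8], [1,2,3], [1,2,5], [1,3,7], [1,5,6], [2,3,8], [2,4,5], [2,4,7], [2,7,8], [3,4,6], [3,4,7], [3,6,8], [5,6,8]

so the chain groups are C_0 ≅ Z^9, C_1 ≅ Z^27, C_2 ≅ Z^18.

Boundary ∂_1: C_1 → C_0 maps an edge to its endpoints' difference, ∂[p,q] = q − p. For instance
  ∂[1,6] = [6] − [1].
This gives a 9×27 integer matrix of rank 8; reducing to Smith normal form yields diagonal entries (1,1,1,1,1,1,1,1).

∂_2: C_2 → C_1 acts by ∂[p,q,r] = [q,r] − [p,r] + [p,q]. For instance
  ∂[3,4,7] = [4,7] − [3,7] + [3,4],
  ∂[2,3,8] = [3,8] − [2,8] + [2,3].
The 27×18 boundary matrix has rank 18 and Smith normal form diag(1,1,1,1,1,1,1,1,1,1,1,1,1,1,1,1,1,2).

Reading off H_k = ker ∂_k / im ∂_{k+1}:

  H_0: rank C_0 − rank ∂_1 = 9 − 8 = 1, and the invariant factors of ∂_1 are all 1, so H_0 ≅ Z.

(K is a triangulation of the Klein bottle.)

H_0 = Z.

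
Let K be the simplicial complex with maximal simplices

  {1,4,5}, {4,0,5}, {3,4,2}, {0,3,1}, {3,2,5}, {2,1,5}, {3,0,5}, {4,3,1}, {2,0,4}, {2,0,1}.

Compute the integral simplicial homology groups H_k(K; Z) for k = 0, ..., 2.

Order the vertices as 0 < 1 < 2 < 3 < 4 < 5. Listing each simplex with vertices in this order, K has dimension 2 with simplices:

  0-simplices (6): [0], [1], [2], [3], [4], [5]
  1-simplices (15): [0,1], [0,2], [0,3], [0,4], [0,5], [1,2], [1,3], [1,4], [1,5], [2,3], [2,4], [2,5], [3,4], [3,5], [4,5]
  2-simplices (10): [0,1,2], [0,1,3], [0,2,4], [0,3,5], [0,4,5], [1,2,5], [1,3,4], [1,4,5], [2,3,4], [2,3,5]

Hence C_0 ≅ Z^6, C_1 ≅ Z^15, C_2 ≅ Z^10.

The boundary map ∂_1: C_1 → C_0 sends each edge [p,q] (with p < q) to q − p.
The resulting 6×15 matrix has rank 5, and its Smith normal form has invariant factors (1,1,1,1,1).

∂_2: C_2 → C_1 sends each 2-simplex [p,q,r] to [q,r] − [p,r] + [p,q]. For instance
  ∂[1,2,5] = [2,5] − [1,5] + [1,2],
  ∂[0,4,5] = [4,5] − [0,5] + [0,4].
The resulting 15×10 matrix has rank 10, and its Smith normal form has invariant factors (1,1,1,1,1,1,1,1,1,2).

From H_k ≅ ker(∂_k) / im(∂_{k+1}) we obtain:

  H_0: rank C_0 − rank ∂_1 = 6 − 5 = 1, and the invariant factors of ∂_1 are all 1, so H_0 ≅ Z.
  H_1: rank ker ∂_1 − rank ∂_2 = (15 − 5) − 10 = 0, and ∂_2 has invariant factor 2 > 1, so H_1 ≅ Z/2.
  H_2: rank ker ∂_2 − rank ∂_3 = (10 − 10) − 0 = 0, and there is no ∂_3, so H_2 ≅ 0.

H_0 = Z,  H_1 = Z/2,  H_2 = 0.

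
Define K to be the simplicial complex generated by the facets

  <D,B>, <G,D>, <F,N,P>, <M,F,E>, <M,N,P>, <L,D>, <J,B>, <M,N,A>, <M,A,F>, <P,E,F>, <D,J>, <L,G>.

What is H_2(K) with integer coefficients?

Take the total order A < B < D < E < F < G < J < L < M < N < P on the vertex set. Then K (dimension 2) consists of the simplices:

  0-simplices (11): A, B, D, E, F, G, J, L, M, N, P
  1-simplices (18): AF, AM, AN, BD, BJ, DG, DJ, DL, EF, EM, EP, FM, FN, FP, GL, MN, MP, NP
  2-simplices (6): AFM, AMN, EFM, EFP, FNP, MNP

so the chain groups are C_0 ≅ Z^11, C_1 ≅ Z^18, C_2 ≅ Z^6.

Boundary ∂_1: C_1 → C_0 sends each edge [p,q] (with p < q) to q − p.
The resulting 11×18 matrix has rank 9, and its Smith normal form has invariant factors (1,1,1,1,1,1,1,1,1).

∂_2: C_2 → C_1 maps a triangle to the signed sum of its edges. For instance
  ∂EFP = FP − EP + EF,
  ∂AFM = FM − AM + AF.
The resulting 18×6 matrix has rank 6, and its Smith normal form has invariant factors (1,1,1,1,1,1).

From H_k ≅ ker(∂_k) / im(∂_{k+1}) we obtain:

  H_2: rank ker ∂_2 − rank ∂_3 = (6 − 6) − 0 = 0, and there is no ∂_3, so H_2 ≅ 0.

H_2 = 0.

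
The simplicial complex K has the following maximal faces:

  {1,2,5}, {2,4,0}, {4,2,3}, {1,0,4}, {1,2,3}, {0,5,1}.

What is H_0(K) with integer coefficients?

Order the vertices as 0 < 1 < 2 < 3 < 4 < 5. Listing each simplex with vertices in this order, K has dimension 2 with simplices:

  0-simplices (6): [0], [1], [2], [3], [4], [5]
  1-simplices (12): [0,1], [0,2], [0,4], [0,5], [1,2], [1,3], [1,4], [1,5], [2,3], [2,4], [2,5], [3,4]
  2-simplices (6): [0,1,4], [0,1,5], [0,2,4], [1,2,3], [1,2,5], [2,3,4]

so the chain groups are C_0 ≅ Z^6, C_1 ≅ Z^12, C_2 ≅ Z^6.

∂_1: C_1 → C_0 maps an edge to its endpoints' difference, ∂[p,q] = q − p.
As a 6×12 matrix over Z this has rank 5, with invariant factors (1,1,1,1,1).

∂_2: C_2 → C_1 acts by ∂[p,q,r] = [q,r] − [p,r] + [p,q]. For instance
  ∂[0,1,5] = [1,5] − [0,5] + [0,1],
  ∂[1,2,3] = [2,3] − [1,3] + [1,2].
The 12×6 boundary matrix has rank 6 and Smith normal form diag(1,1,1,1,1,1).

Computing H_k = (kernel of ∂_k) / (image of ∂_{k+1}):

  H_0: rank C_0 − rank ∂_1 = 6 − 5 = 1, and the invariant factors of ∂_1 are all 1, so H_0 ≅ Z.

H_0 = Z.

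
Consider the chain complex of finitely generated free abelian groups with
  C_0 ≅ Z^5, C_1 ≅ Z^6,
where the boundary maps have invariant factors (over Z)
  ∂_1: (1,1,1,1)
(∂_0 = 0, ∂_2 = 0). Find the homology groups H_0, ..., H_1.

H_0: b_0 = 5 − 0 − 4 = 1; torsion from ∂_1 factors > 1: none. So H_0 = Z.
H_1: b_1 = 6 − 4 − 0 = 2; torsion from ∂_2 factors > 1: none. So H_1 = Z^2.

H_0 = Z,  H_1 = Z^2.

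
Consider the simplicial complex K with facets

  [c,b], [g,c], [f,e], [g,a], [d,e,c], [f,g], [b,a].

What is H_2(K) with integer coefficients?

H_2 ≅ 0.

Fix the vertex order a < b < c < d < e < f < g and write every simplex with vertices in increasing order. Then dim K = 2 and the simplices of K are:

  0-simplices (7): a, b, c, d, e, f, g
  1-simplices (9): ab, ag, bc, cd, ce, cg, de, ef, fg
  2-simplices (1): cde

giving chain groups C_0 ≅ Z^7, C_1 ≅ Z^9, C_2 ≅ Z^1.

Boundary ∂_1: C_1 → C_0 sends each edge [p,q] (with p < q) to q − p.
This gives a 7×9 integer matrix of rank 6; reducing to Smith normal form yields diagonal entries (1,1,1,1,1,1).

∂_2: C_2 → C_1 acts by ∂[p,q,r] = [q,r] − [p,r] + [p,q]. For instance
  ∂cde = de − ce + cd.
This gives a 9×1 integer matrix of rank 1; reducing to Smith normal form yields diagonal entries (1).

Now H_k = ker ∂_k / im ∂_{k+1}, so:

  H_2: rank ker ∂_2 − rank ∂_3 = (1 − 1) − 0 = 0, and there is no ∂_3, so H_2 = 0.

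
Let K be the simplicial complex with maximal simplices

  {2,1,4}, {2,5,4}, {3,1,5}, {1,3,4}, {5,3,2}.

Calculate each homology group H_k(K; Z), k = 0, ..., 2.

H_0 ≅ Z,  H_1 ≅ Z,  H_2 = 0.

Order the vertices as 1 < 2 < 3 < 4 < 5. Listing each simplex with vertices in this order, K has dimension 2 with simplices:

  0-simplices (5): [1], [2], [3], [4], [5]
  1-simplices (10): [1,2], [1,3], [1,4], [1,5], [2,3], [2,4], [2,5], [3,4], [3,5], [4,5]
  2-simplices (5): [1,2,4], [1,3,4], [1,3,5], [2,3,5], [2,4,5]

giving chain groups C_0 ≅ Z^5, C_1 ≅ Z^10, C_2 ≅ Z^5.

The boundary map ∂_1: C_1 → C_0 maps an edge to its endpoints' difference, ∂[p,q] = q − p. For instance
  ∂[2,5] = [5] − [2].
This gives a 5×10 integer matrix of rank 4; reducing to Smith normal form yields diagonal entries (1,1,1,1).

The boundary map ∂_2: C_2 → C_1 sends each 2-simplex [p,q,r] to [q,r] − [p,r] + [p,q]. For instance
  ∂[2,4,5] = [4,5] − [2,5] + [2,4],
  ∂[1,2,4] = [2,4] − [1,4] + [1,2].
The resulting 10×5 matrix has rank 5, and its Smith normal form has invariant factors (1,1,1,1,1).

Computing H_k = (kernel of ∂_k) / (image of ∂_{k+1}):

  H_0: rank C_0 − rank ∂_1 = 5 − 4 = 1, and the invariant factors of ∂_1 are all 1, so H_0 ≅ Z.
  H_1: rank ker ∂_1 − rank ∂_2 = (10 − 4) − 5 = 1, and the invariant factors of ∂_2 are all 1, so H_1 ≅ Z.
  H_2: rank ker ∂_2 − rank ∂_3 = (5 − 5) − 0 = 0, and there is no ∂_3, so H_2 ≅ 0.

(K is a triangulation of the Möbius band.)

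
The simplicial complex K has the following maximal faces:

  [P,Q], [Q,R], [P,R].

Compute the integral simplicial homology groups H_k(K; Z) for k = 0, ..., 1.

Take the total order P < Q < R on the vertex set. Then K (dimension 1) consists of the simplices:

  0-simplices (3): P, Q, R
  1-simplices (3): PQ, PR, QR

Hence C_0 ≅ Z^3, C_1 ≅ Z^3.

∂_1: C_1 → C_0 is given by ∂[p,q] = [q] − [p].
As a 3×3 matrix over Z this has rank 2, with invariant factors (1,1).

Now H_k = ker ∂_k / im ∂_{k+1}, so:

  H_0: rank C_0 − rank ∂_1 = 3 − 2 = 1, and the invariant factors of ∂_1 are all 1, so H_0 = Z.
  H_1: rank ker ∂_1 − rank ∂_2 = (3 − 2) − 0 = 1, and there is no ∂_2, so H_1 = Z.

(K is a triangulation of the circle S^1.)

H_0 = Z,  H_1 = Z.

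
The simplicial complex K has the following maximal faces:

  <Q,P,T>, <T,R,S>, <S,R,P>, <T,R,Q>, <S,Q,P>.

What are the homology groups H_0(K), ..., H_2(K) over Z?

H_0 ≅ Z,  H_1 ≅ Z,  H_2 = 0.

Fix the vertex order P < Q < R < S < T and write every simplex with vertices in increasing order. Then dim K = 2 and the simplices of K are:

  0-simplices (5): P, Q, R, S, T
  1-simplices (10): PQ, PR, PS, PT, QR, QS, QT, RS, RT, ST
  2-simplices (5): PQS, PQT, PRS, QRT, RST

giving chain groups C_0 ≅ Z^5, C_1 ≅ Z^10, C_2 ≅ Z^5.

Boundary ∂_1: C_1 → C_0 maps an edge to its endpoints' difference, ∂[p,q] = q − p. For instance
  ∂ST = T − S.
As a 5×10 matrix over Z this has rank 4, with invariant factors (1,1,1,1).

Boundary ∂_2: C_2 → C_1 maps a triangle to the signed sum of its edges. For instance
  ∂PRS = RS − PS + PR,
  ∂RST = ST − RT + RS.
The resulting 10×5 matrix has rank 5, and its Smith normal form has invariant factors (1,1,1,1,1).

Now H_k = ker ∂_k / im ∂_{k+1}, so:

  H_0: rank C_0 − rank ∂_1 = 5 − 4 = 1, and the invariant factors of ∂_1 are all 1, so H_0 = Z.
  H_1: rank ker ∂_1 − rank ∂_2 = (10 − 4) − 5 = 1, and the invariant factors of ∂_2 are all 1, so H_1 = Z.
  H_2: rank ker ∂_2 − rank ∂_3 = (5 − 5) − 0 = 0, and there is no ∂_3, so H_2 = 0.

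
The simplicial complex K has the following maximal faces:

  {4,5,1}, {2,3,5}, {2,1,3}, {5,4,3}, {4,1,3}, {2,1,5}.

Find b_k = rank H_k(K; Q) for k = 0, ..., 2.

Fix the vertex order 1 < 2 < 3 < 4 < 5 and write every simplex with vertices in increasing order. Then dim K = 2 and the simplices of K are:

  0-simplices (5): [1], [2], [3], [4], [5]
  1-simplices (9): [1,2], [1,3], [1,4], [1,5], [2,3], [2,5], [3,4], [3,5], [4,5]
  2-simplices (6): [1,2,3], [1,2,5], [1,3,4], [1,4,5], [2,3,5], [3,4,5]

giving chain groups C_0 ≅ Z^5, C_1 ≅ Z^9, C_2 ≅ Z^6.

The boundary map ∂_1: C_1 → C_0 is given by ∂[p,q] = [q] − [p]. For instance
  ∂[1,4] = [4] − [1].
As a 5×9 matrix over Z this has rank 4, with invariant factors (1,1,1,1).

∂_2: C_2 → C_1 acts by ∂[p,q,r] = [q,r] − [p,r] + [p,q]. For instance
  ∂[1,2,5] = [2,5] − [1,5] + [1,2],
  ∂[2,3,5] = [3,5] − [2,5] + [2,3].
The resulting 9×6 matrix has rank 5, and its Smith normal form has invariant factors (1,1,1,1,1).

Computing H_k = (kernel of ∂_k) / (image of ∂_{k+1}):

  H_0: rank C_0 − rank ∂_1 = 5 − 4 = 1, and the invariant factors of ∂_1 are all 1, so H_0 = Z.
  H_1: rank ker ∂_1 − rank ∂_2 = (9 − 4) − 5 = 0, and the invariant factors of ∂_2 are all 1, so H_1 = 0.
  H_2: rank ker ∂_2 − rank ∂_3 = (6 − 5) − 0 = 1, and there is no ∂_3, so H_2 = Z.

As a check, the Euler characteristic is 5 − 9 + 6 = 2, which agrees with 1 − 0 + 1 = 2.
(K is a triangulation of the 2-sphere S^2.)

Hence the Betti numbers are b_0 = 1, b_1 = 0, b_2 = 1.

b_0 = 1, b_1 = 0, b_2 = 1.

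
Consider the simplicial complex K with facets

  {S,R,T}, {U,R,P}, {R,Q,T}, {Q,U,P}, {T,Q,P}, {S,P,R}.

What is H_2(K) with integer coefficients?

We work with the vertex ordering P < Q < R < S < T < U. The simplices of K, each written with vertices in increasing order, are:

  0-simplices (6): P, Q, R, S, T, U
  1-simplices (12): PQ, PR, PS, PT, PU, QR, QT, QU, RS, RT, RU, ST
  2-simplices (6): PQT, PQU, PRS, PRU, QRT, RST

giving chain groups C_0 ≅ Z^6, C_1 ≅ Z^12, C_2 ≅ Z^6.

∂_1: C_1 → C_0 is given by ∂[p,q] = [q] − [p].
This gives a 6×12 integer matrix of rank 5; reducing to Smith normal form yields diagonal entries (1,1,1,1,1).

The boundary map ∂_2: C_2 → C_1 sends each 2-simplex [p,q,r] to [q,r] − [p,r] + [p,q]. For instance
  ∂QRT = RT − QT + QR,
  ∂RST = ST − RT + RS.
The 12×6 boundary matrix has rank 6 and Smith normal form diag(1,1,1,1,1,1).

From H_k ≅ ker(∂_k) / im(∂_{k+1}) we obtain:

  H_2: rank ker ∂_2 − rank ∂_3 = (6 − 6) − 0 = 0, and there is no ∂_3, so H_2 = 0.

(K is a triangulation of the cylinder S^1 x I.)

H_2 = 0.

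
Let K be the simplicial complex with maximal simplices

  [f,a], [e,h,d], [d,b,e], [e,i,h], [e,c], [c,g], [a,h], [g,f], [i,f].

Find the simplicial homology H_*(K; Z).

H_0 ≅ Z,  H_1 ≅ Z^2,  H_2 = 0.

Order the vertices as a < b < c < d < e < f < g < h < i. Listing each simplex with vertices in this order, K has dimension 2 with simplices:

  0-simplices (9): a, b, c, d, e, f, g, h, i
  1-simplices (13): af, ah, bd, be, ce, cg, de, dh, eh, ei, fg, fi, hi
  2-simplices (3): bde, deh, ehi

Hence C_0 ≅ Z^9, C_1 ≅ Z^13, C_2 ≅ Z^3.

∂_1: C_1 → C_0 maps an edge to its endpoints' difference, ∂[p,q] = q − p.
As a 9×13 matrix over Z this has rank 8, with invariant factors (1,1,1,1,1,1,1,1).

∂_2: C_2 → C_1 maps a triangle to the signed sum of its edges. For instance
  ∂ehi = hi − ei + eh,
  ∂bde = de − be + bd.
As a 13×3 matrix over Z this has rank 3, with invariant factors (1,1,1).

From H_k ≅ ker(∂_k) / im(∂_{k+1}) we obtain:

  H_0: rank C_0 − rank ∂_1 = 9 − 8 = 1, and the invariant factors of ∂_1 are all 1, so H_0 = Z.
  H_1: rank ker ∂_1 − rank ∂_2 = (13 − 8) − 3 = 2, and the invariant factors of ∂_2 are all 1, so H_1 = Z^2.
  H_2: rank ker ∂_2 − rank ∂_3 = (3 − 3) − 0 = 0, and there is no ∂_3, so H_2 = 0.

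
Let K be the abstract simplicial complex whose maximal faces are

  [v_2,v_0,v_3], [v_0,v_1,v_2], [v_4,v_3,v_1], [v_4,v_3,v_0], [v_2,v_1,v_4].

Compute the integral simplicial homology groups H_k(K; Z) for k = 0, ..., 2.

We work with the vertex ordering v_0 < v_1 < v_2 < v_3 < v_4. The simplices of K, each written with vertices in increasing order, are:

  0-simplices (5): [v_0], [v_1], [v_2], [v_3], [v_4]
  1-simplices (10): [v_0,v_1], [v_0,v_2], [v_0,v_3], [v_0,v_4], [v_1,v_2], [v_1,v_3], [v_1,v_4], [v_2,v_3], [v_2,v_4], [v_3,v_4]
  2-simplices (5): [v_0,v_1,v_2], [v_0,v_2,v_3], [v_0,v_3,v_4], [v_1,v_2,v_4], [v_1,v_3,v_4]

giving chain groups C_0 ≅ Z^5, C_1 ≅ Z^10, C_2 ≅ Z^5.

Boundary ∂_1: C_1 → C_0 maps an edge to its endpoints' difference, ∂[p,q] = q − p.
This gives a 5×10 integer matrix of rank 4; reducing to Smith normal form yields diagonal entries (1,1,1,1).

Boundary ∂_2: C_2 → C_1 sends each 2-simplex [p,q,r] to [q,r] − [p,r] + [p,q]. For instance
  ∂[v_0,v_3,v_4] = [v_3,v_4] − [v_0,v_4] + [v_0,v_3],
  ∂[v_0,v_2,v_3] = [v_2,v_3] − [v_0,v_3] + [v_0,v_2].
The 10×5 boundary matrix has rank 5 and Smith normal form diag(1,1,1,1,1).

Now H_k = ker ∂_k / im ∂_{k+1}, so:

  H_0: rank C_0 − rank ∂_1 = 5 − 4 = 1, and the invariant factors of ∂_1 are all 1, so H_0 = Z.
  H_1: rank ker ∂_1 − rank ∂_2 = (10 − 4) − 5 = 1, and the invariant factors of ∂_2 are all 1, so H_1 = Z.
  H_2: rank ker ∂_2 − rank ∂_3 = (5 − 5) − 0 = 0, and there is no ∂_3, so H_2 = 0.

As a check, the Euler characteristic is 5 − 10 + 5 = 0, which agrees with 1 − 1 + 0 = 0.

H_0 ≅ Z,  H_1 ≅ Z,  H_2 = 0.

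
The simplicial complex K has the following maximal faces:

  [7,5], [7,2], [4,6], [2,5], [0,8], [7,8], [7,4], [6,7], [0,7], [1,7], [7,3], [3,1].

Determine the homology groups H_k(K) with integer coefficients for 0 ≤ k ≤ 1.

H_0 ≅ Z,  H_1 ≅ Z^4.

We work with the vertex ordering 0 < 1 < 2 < 3 < 4 < 5 < 6 < 7 < 8. The simplices of K, each written with vertices in increasing order, are:

  0-simplices (9): [0], [1], [2], [3], [4], [5], [6], [7], [8]
  1-simplices (12): [0,7], [0,8], [1,3], [1,7], [2,5], [2,7], [3,7], [4,6], [4,7], [5,7], [6,7], [7,8]

so the chain groups are C_0 ≅ Z^9, C_1 ≅ Z^12.

The boundary map ∂_1: C_1 → C_0 sends each edge [p,q] (with p < q) to q − p.
The 9×12 boundary matrix has rank 8 and Smith normal form diag(1,1,1,1,1,1,1,1).

From H_k ≅ ker(∂_k) / im(∂_{k+1}) we obtain:

  H_0: rank C_0 − rank ∂_1 = 9 − 8 = 1, and the invariant factors of ∂_1 are all 1, so H_0 = Z.
  H_1: rank ker ∂_1 − rank ∂_2 = (12 − 8) − 0 = 4, and there is no ∂_2, so H_1 = Z^4.

As a check, the Euler characteristic is 9 − 12 = -3, which agrees with 1 − 4 = -3.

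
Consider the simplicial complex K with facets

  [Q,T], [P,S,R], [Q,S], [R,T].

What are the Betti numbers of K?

b_0 = 1, b_1 = 1, b_2 = 0.

Order the vertices as P < Q < R < S < T. Listing each simplex with vertices in this order, K has dimension 2 with simplices:

  0-simplices (5): P, Q, R, S, T
  1-simplices (6): PR, PS, QS, QT, RS, RT
  2-simplices (1): PRS

giving chain groups C_0 ≅ Z^5, C_1 ≅ Z^6, C_2 ≅ Z^1.

Boundary ∂_1: C_1 → C_0 sends each edge [p,q] (with p < q) to q − p. For instance
  ∂RS = S − R.
The 5×6 boundary matrix has rank 4 and Smith normal form diag(1,1,1,1).

Boundary ∂_2: C_2 → C_1 acts by ∂[p,q,r] = [q,r] − [p,r] + [p,q]. For instance
  ∂PRS = RS − PS + PR.
This gives a 6×1 integer matrix of rank 1; reducing to Smith normal form yields diagonal entries (1).

Now H_k = ker ∂_k / im ∂_{k+1}, so:

  H_0: rank C_0 − rank ∂_1 = 5 − 4 = 1, and the invariant factors of ∂_1 are all 1, so H_0 = Z.
  H_1: rank ker ∂_1 − rank ∂_2 = (6 − 4) − 1 = 1, and the invariant factors of ∂_2 are all 1, so H_1 = Z.
  H_2: rank ker ∂_2 − rank ∂_3 = (1 − 1) − 0 = 0, and there is no ∂_3, so H_2 = 0.

Hence the Betti numbers are b_0 = 1, b_1 = 1, b_2 = 0.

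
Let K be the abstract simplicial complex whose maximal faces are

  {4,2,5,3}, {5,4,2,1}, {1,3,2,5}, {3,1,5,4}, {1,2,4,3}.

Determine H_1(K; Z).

H_1 = 0.

We work with the vertex ordering 1 < 2 < 3 < 4 < 5. The simplices of K, each written with vertices in increasing order, are:

  0-simplices (5): [1], [2], [3], [4], [5]
  1-simplices (10): [1,2], [1,3], [1,4], [1,5], [2,3], [2,4], [2,5], [3,4], [3,5], [4,5]
  2-simplices (10): [1,2,3], [1,2,4], [1,2,5], [1,3,4], [1,3,5], [1,4,5], [2,3,4], [2,3,5], [2,4,5], [3,4,5]
  3-simplices (5): [1,2,3,4], [1,2,3,5], [1,2,4,5], [1,3,4,5], [2,3,4,5]

giving chain groups C_0 ≅ Z^5, C_1 ≅ Z^10, C_2 ≅ Z^10, C_3 ≅ Z^5.

Boundary ∂_1: C_1 → C_0 maps an edge to its endpoints' difference, ∂[p,q] = q − p.
This gives a 5×10 integer matrix of rank 4; reducing to Smith normal form yields diagonal entries (1,1,1,1).

The boundary map ∂_2: C_2 → C_1 maps a triangle to the signed sum of its edges. For instance
  ∂[1,2,5] = [2,5] − [1,5] + [1,2],
  ∂[1,3,5] = [3,5] − [1,5] + [1,3].
As a 10×10 matrix over Z this has rank 6, with invariant factors (1,1,1,1,1,1).

Boundary ∂_3: C_3 → C_2 sends each 3-simplex σ to the alternating sum Σ_i (−1)^i (σ with its i-th vertex removed). For instance
  ∂[1,2,3,4] = [2,3,4] − [1,3,4] + [1,2,4] − [1,2,3],
  ∂[1,2,3,5] = [2,3,5] − [1,3,5] + [1,2,5] − [1,2,3].
The resulting 10×5 matrix has rank 4, and its Smith normal form has invariant factors (1,1,1,1).

From H_k ≅ ker(∂_k) / im(∂_{k+1}) we obtain:

  H_1: rank ker ∂_1 − rank ∂_2 = (10 − 4) − 6 = 0, and the invariant factors of ∂_2 are all 1, so H_1 = 0.

(K is a triangulation of the 3-sphere S^3.)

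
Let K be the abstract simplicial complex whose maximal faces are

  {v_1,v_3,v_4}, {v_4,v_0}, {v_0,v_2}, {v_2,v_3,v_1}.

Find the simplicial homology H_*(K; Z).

H_0 = Z,  H_1 = Z,  H_2 = 0.

Fix the vertex order v_0 < v_1 < v_2 < v_3 < v_4 and write every simplex with vertices in increasing order. Then dim K = 2 and the simplices of K are:

  0-simplices (5): [v_0], [v_1], [v_2], [v_3], [v_4]
  1-simplices (7): [v_0,v_2], [v_0,v_4], [v_1,v_2], [v_1,v_3], [v_1,v_4], [v_2,v_3], [v_3,v_4]
  2-simplices (2): [v_1,v_2,v_3], [v_1,v_3,v_4]

giving chain groups C_0 ≅ Z^5, C_1 ≅ Z^7, C_2 ≅ Z^2.

The boundary map ∂_1: C_1 → C_0 maps an edge to its endpoints' difference, ∂[p,q] = q − p. For instance
  ∂[v_2,v_3] = [v_3] − [v_2].
This gives a 5×7 integer matrix of rank 4; reducing to Smith normal form yields diagonal entries (1,1,1,1).

The boundary map ∂_2: C_2 → C_1 acts by ∂[p,q,r] = [q,r] − [p,r] + [p,q]. For instance
  ∂[v_1,v_3,v_4] = [v_3,v_4] − [v_1,v_4] + [v_1,v_3],
  ∂[v_1,v_2,v_3] = [v_2,v_3] − [v_1,v_3] + [v_1,v_2].
The 7×2 boundary matrix has rank 2 and Smith normal form diag(1,1).

Computing H_k = (kernel of ∂_k) / (image of ∂_{k+1}):

  H_0: rank C_0 − rank ∂_1 = 5 − 4 = 1, and the invariant factors of ∂_1 are all 1, so H_0 ≅ Z.
  H_1: rank ker ∂_1 − rank ∂_2 = (7 − 4) − 2 = 1, and the invariant factors of ∂_2 are all 1, so H_1 ≅ Z.
  H_2: rank ker ∂_2 − rank ∂_3 = (2 − 2) − 0 = 0, and there is no ∂_3, so H_2 ≅ 0.

As a check, the Euler characteristic is 5 − 7 + 2 = 0, which agrees with 1 − 1 + 0 = 0.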